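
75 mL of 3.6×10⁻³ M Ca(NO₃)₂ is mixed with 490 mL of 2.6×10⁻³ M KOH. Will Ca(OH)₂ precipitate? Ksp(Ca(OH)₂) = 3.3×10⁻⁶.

The combined volume is 565 mL.
[Ca²⁺] = (3.6×10⁻³)(75)/565 = 4.8×10⁻⁴ M
[OH⁻] = (2.6×10⁻³)(490)/565 = 2.3×10⁻³ M
Q = [Ca²⁺][OH⁻]^2 = 2.4×10⁻⁹
Since Q (2.4×10⁻⁹) is less than Ksp (3.3×10⁻⁶), no Ca(OH)₂ precipitates.

No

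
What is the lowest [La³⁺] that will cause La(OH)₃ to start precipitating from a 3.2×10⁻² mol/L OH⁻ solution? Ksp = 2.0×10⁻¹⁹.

Precipitation begins when Q = Ksp.
La(OH)₃(s) ⇌ La³⁺(aq) + 3 OH⁻(aq)
Ksp = [La³⁺][OH⁻]^3 = [La³⁺](3.2×10⁻²)^3
[La³⁺] = 2.0×10⁻¹⁹ / (3.2×10⁻²)^3 = 6.1×10⁻¹⁵
[La³⁺] = 6.1×10⁻¹⁵ mol/L

6.1×10⁻¹⁵ M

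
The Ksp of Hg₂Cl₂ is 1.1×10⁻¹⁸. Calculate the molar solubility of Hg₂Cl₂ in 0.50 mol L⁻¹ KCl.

Hg₂Cl₂(s) ⇌ Hg₂²⁺(aq) + 2 Cl⁻(aq)
Cl⁻ is already present at 0.50 mol L⁻¹. If s mol/L of Hg₂Cl₂ dissolves, [Hg₂²⁺] = s while [Cl⁻] ≈ 0.50 mol L⁻¹.
Ksp = [Hg₂²⁺][Cl⁻]^2 = s(0.50)^2
s = 1.1×10⁻¹⁸ / (0.50)^2 = 4.4×10⁻¹⁸
s = 4.4×10⁻¹⁸ mol L⁻¹

4.4×10⁻¹⁸ M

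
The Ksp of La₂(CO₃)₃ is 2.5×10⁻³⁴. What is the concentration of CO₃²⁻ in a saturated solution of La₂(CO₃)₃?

La₂(CO₃)₃(s) ⇌ 2 La³⁺(aq) + 3 CO₃²⁻(aq)
Call the molar solubility s, so that [La³⁺] = 2s and [CO₃²⁻] = 3s.
Ksp = [La³⁺]^2[CO₃²⁻]^3 = (2s)^2 · (3s)^3 = 108s^5 = 2.5×10⁻³⁴
s = 7.5×10⁻⁸ M
[CO₃²⁻] = 3s = 2.2×10⁻⁷ M

2.2×10⁻⁷ M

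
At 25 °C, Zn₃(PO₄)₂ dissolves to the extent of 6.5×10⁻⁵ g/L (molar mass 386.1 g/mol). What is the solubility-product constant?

Ksp = 1.5×10⁻³²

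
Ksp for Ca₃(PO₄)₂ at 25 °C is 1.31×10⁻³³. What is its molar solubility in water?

1.04×10⁻⁷ M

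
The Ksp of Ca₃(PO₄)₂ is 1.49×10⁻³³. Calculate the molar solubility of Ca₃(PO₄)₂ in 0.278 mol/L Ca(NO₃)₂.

Ca₃(PO₄)₂(s) ⇌ 3 Ca²⁺(aq) + 2 PO₄³⁻(aq)
Let s be the solubility of Ca₃(PO₄)₂ here. The common ion gives [Ca²⁺] ≈ 0.278 mol/L, and [PO₄³⁻] = 2s.
Ksp = [Ca²⁺]^3[PO₄³⁻]^2 = (0.278)^3(2s)^2
(2s)^2 = 1.49×10⁻³³ / (0.278)^3 = 6.94×10⁻³²
s = 1.32×10⁻¹⁶ mol/L

1.32×10⁻¹⁶ M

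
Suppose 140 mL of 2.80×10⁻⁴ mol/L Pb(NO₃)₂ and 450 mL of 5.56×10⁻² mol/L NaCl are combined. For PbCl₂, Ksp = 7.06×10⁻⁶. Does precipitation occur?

Total volume after mixing = 140 + 450 = 590 mL.
[Pb²⁺] = (2.80×10⁻⁴)(140)/590 = 6.64×10⁻⁵ mol/L
[Cl⁻] = (5.56×10⁻²)(450)/590 = 4.24×10⁻² mol/L
Q = [Pb²⁺][Cl⁻]^2 = 1.19×10⁻⁷
Since Q (1.19×10⁻⁷) is less than Ksp (7.06×10⁻⁶), no PbCl₂ precipitates.

No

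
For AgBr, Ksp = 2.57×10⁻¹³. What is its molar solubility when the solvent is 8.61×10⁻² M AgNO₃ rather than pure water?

AgBr(s) ⇌ Ag⁺(aq) + Br⁻(aq)
Let s be the solubility of AgBr here. The common ion gives [Ag⁺] ≈ 8.61×10⁻² M, and [Br⁻] = s.
Ksp = [Ag⁺][Br⁻] = (8.61×10⁻²)s
s = 2.57×10⁻¹³ / (8.61×10⁻²) = 2.98×10⁻¹²
s = 2.98×10⁻¹² M

2.98×10⁻¹² M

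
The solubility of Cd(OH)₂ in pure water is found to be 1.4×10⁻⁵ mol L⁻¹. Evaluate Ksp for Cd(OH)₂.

Ksp = 1.1×10⁻¹⁴

Cd(OH)₂(s) ⇌ Cd²⁺(aq) + 2 OH⁻(aq)
If s mol/L of Cd(OH)₂ dissolves, [Cd²⁺] = s and [OH⁻] = 2s.
Ksp = [Cd²⁺][OH⁻]^2 = s · (2s)^2 = 4s^3
Ksp = 4 × (1.4×10⁻⁵)^3 = 1.1×10⁻¹⁴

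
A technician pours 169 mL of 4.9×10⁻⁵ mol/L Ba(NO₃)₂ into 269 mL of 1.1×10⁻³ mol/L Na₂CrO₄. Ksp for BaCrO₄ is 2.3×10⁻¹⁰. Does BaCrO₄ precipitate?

Yes

After mixing, V = 169 mL + 269 mL = 438 mL.
[Ba²⁺] = (4.9×10⁻⁵)(169)/438 = 1.9×10⁻⁵ mol/L
[CrO₄²⁻] = (1.1×10⁻³)(269)/438 = 6.8×10⁻⁴ mol/L
Q = [Ba²⁺][CrO₄²⁻] = 1.3×10⁻⁸
Because Q > Ksp (1.3×10⁻⁸ vs 2.3×10⁻¹⁰), a precipitate of BaCrO₄ forms.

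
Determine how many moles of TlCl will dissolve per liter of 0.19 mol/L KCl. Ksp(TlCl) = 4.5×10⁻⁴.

2.4×10⁻³ M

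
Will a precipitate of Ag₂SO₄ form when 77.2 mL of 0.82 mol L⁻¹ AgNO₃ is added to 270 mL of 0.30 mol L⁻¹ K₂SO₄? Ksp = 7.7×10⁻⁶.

Yes

After mixing, V = 77.2 mL + 270 mL = 347.2 mL.
[Ag⁺] = (0.82)(77.2)/347.2 = 0.18 mol L⁻¹
[SO₄²⁻] = (0.30)(270)/347.2 = 0.23 mol L⁻¹
Q = [Ag⁺]^2[SO₄²⁻] = 7.8×10⁻³
Because Q > Ksp (7.8×10⁻³ vs 7.7×10⁻⁶), a precipitate of Ag₂SO₄ forms.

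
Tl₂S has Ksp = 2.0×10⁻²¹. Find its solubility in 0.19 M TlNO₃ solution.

5.5×10⁻²⁰ M

Tl₂S(s) ⇌ 2 Tl⁺(aq) + S²⁻(aq)
Let s be the solubility of Tl₂S here. The common ion gives [Tl⁺] ≈ 0.19 M, and [S²⁻] = s.
Ksp = [Tl⁺]^2[S²⁻] = (0.19)^2s
s = 2.0×10⁻²¹ / (0.19)^2 = 5.5×10⁻²⁰
s = 5.5×10⁻²⁰ M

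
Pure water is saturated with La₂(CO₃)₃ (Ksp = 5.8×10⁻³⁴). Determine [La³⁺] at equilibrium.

1.8×10⁻⁷ M

La₂(CO₃)₃(s) ⇌ 2 La³⁺(aq) + 3 CO₃²⁻(aq)
Call the molar solubility s, so that [La³⁺] = 2s and [CO₃²⁻] = 3s.
Ksp = [La³⁺]^2[CO₃²⁻]^3 = (2s)^2 · (3s)^3 = 108s^5 = 5.8×10⁻³⁴
s = 8.8×10⁻⁸ mol/L
[La³⁺] = 2s = 1.8×10⁻⁷ mol/L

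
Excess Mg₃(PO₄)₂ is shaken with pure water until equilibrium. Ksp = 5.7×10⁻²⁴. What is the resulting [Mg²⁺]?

2.6×10⁻⁵ M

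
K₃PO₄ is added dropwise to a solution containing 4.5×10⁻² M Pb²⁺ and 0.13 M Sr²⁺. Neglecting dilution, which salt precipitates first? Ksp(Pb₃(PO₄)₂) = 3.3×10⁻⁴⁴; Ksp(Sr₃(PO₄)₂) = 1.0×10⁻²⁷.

Pb₃(PO₄)₂

Precipitation begins when Q = Ksp.
For Pb₃(PO₄)₂: [PO₄³⁻] = (Ksp/[Pb²⁺]^3)^(1/2) = 1.9×10⁻²⁰ M
For Sr₃(PO₄)₂: [PO₄³⁻] = (Ksp/[Sr²⁺]^3)^(1/2) = 6.7×10⁻¹³ M
The smaller threshold [PO₄³⁻] is reached first, so Pb₃(PO₄)₂ precipitates first.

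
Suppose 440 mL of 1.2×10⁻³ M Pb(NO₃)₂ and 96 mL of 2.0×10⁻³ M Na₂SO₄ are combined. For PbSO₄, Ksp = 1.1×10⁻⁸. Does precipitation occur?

Yes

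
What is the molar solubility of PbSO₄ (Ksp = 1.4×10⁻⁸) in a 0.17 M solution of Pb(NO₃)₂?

PbSO₄(s) ⇌ Pb²⁺(aq) + SO₄²⁻(aq)
Let s be the solubility of PbSO₄ here. The common ion gives [Pb²⁺] ≈ 0.17 M, and [SO₄²⁻] = s.
Ksp = [Pb²⁺][SO₄²⁻] = (0.17)s
s = 1.4×10⁻⁸ / (0.17) = 8.2×10⁻⁸
s = 8.2×10⁻⁸ M

8.2×10⁻⁸ M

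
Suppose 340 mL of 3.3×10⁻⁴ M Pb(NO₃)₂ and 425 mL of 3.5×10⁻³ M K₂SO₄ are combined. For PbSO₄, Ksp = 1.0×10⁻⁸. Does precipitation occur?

The combined volume is 765 mL.
[Pb²⁺] = (3.3×10⁻⁴)(340)/765 = 1.5×10⁻⁴ M
[SO₄²⁻] = (3.5×10⁻³)(425)/765 = 1.9×10⁻³ M
Q = [Pb²⁺][SO₄²⁻] = 2.9×10⁻⁷
Since Q (2.9×10⁻⁷) exceeds Ksp (1.0×10⁻⁸), PbSO₄ will precipitate.

Yes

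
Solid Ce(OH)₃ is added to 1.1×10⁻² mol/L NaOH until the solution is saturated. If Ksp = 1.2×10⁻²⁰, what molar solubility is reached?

9.0×10⁻¹⁵ M

Ce(OH)₃(s) ⇌ Ce³⁺(aq) + 3 OH⁻(aq)
OH⁻ is already present at 1.1×10⁻² mol/L. If s mol/L of Ce(OH)₃ dissolves, [Ce³⁺] = s while [OH⁻] ≈ 1.1×10⁻² mol/L.
Ksp = [Ce³⁺][OH⁻]^3 = s(1.1×10⁻²)^3
s = 1.2×10⁻²⁰ / (1.1×10⁻²)^3 = 9.0×10⁻¹⁵
s = 9.0×10⁻¹⁵ mol/L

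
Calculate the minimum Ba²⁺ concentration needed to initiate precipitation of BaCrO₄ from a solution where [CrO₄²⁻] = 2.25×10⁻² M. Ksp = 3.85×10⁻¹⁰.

Precipitation of each salt begins when its ion product equals Ksp.
BaCrO₄(s) ⇌ Ba²⁺(aq) + CrO₄²⁻(aq)
Ksp = [Ba²⁺][CrO₄²⁻] = [Ba²⁺](2.25×10⁻²)
[Ba²⁺] = 3.85×10⁻¹⁰ / (2.25×10⁻²) = 1.71×10⁻⁸
[Ba²⁺] = 1.71×10⁻⁸ M

1.71×10⁻⁸ M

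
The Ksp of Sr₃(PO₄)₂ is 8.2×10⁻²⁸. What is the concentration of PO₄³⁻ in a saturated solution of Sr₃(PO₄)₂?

3.0×10⁻⁶ M

Sr₃(PO₄)₂(s) ⇌ 3 Sr²⁺(aq) + 2 PO₄³⁻(aq)
For each mole of Sr₃(PO₄)₂ that dissolves per liter, [Sr²⁺] = 3s and [PO₄³⁻] = 2s; let s denote this solubility.
Ksp = [Sr²⁺]^3[PO₄³⁻]^2 = (3s)^3 · (2s)^2 = 108s^5 = 8.2×10⁻²⁸
s = 1.5×10⁻⁶ mol L⁻¹
[PO₄³⁻] = 2s = 3.0×10⁻⁶ mol L⁻¹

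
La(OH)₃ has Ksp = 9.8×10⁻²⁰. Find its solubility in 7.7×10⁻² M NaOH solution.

2.1×10⁻¹⁶ M

La(OH)₃(s) ⇌ La³⁺(aq) + 3 OH⁻(aq)
With OH⁻ already at 7.7×10⁻² M and s small, take [OH⁻] ≈ 7.7×10⁻² M and [La³⁺] = s.
Ksp = [La³⁺][OH⁻]^3 = s(7.7×10⁻²)^3
s = 9.8×10⁻²⁰ / (7.7×10⁻²)^3 = 2.1×10⁻¹⁶
s = 2.1×10⁻¹⁶ M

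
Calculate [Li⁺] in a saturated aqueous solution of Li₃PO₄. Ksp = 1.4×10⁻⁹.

Li₃PO₄(s) ⇌ 3 Li⁺(aq) + PO₄³⁻(aq)
Call the molar solubility s, so that [Li⁺] = 3s and [PO₄³⁻] = s.
Ksp = [Li⁺]^3[PO₄³⁻] = (3s)^3 · s = 27s^4 = 1.4×10⁻⁹
s = 2.7×10⁻³ mol L⁻¹
[Li⁺] = 3s = 8.1×10⁻³ mol L⁻¹

8.1×10⁻³ M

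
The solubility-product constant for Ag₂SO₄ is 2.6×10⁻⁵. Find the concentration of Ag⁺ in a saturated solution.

Ag₂SO₄(s) ⇌ 2 Ag⁺(aq) + SO₄²⁻(aq)
Let s be the molar solubility. Then [Ag⁺] = 2s and [SO₄²⁻] = s.
Ksp = [Ag⁺]^2[SO₄²⁻] = (2s)^2 · s = 4s^3 = 2.6×10⁻⁵
s = 1.9×10⁻² mol/L
[Ag⁺] = 2s = 3.7×10⁻² mol/L

3.7×10⁻² M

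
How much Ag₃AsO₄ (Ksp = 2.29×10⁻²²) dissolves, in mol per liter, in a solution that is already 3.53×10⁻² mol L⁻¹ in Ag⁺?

Ag₃AsO₄(s) ⇌ 3 Ag⁺(aq) + AsO₄³⁻(aq)
The solution already contains Ag⁺ at 3.53×10⁻² mol L⁻¹. Let s be the molar solubility of Ag₃AsO₄.
[Ag⁺] ≈ 3.53×10⁻² mol L⁻¹ (common ion dominates); [AsO₄³⁻] = s.
Ksp = [Ag⁺]^3[AsO₄³⁻] = (3.53×10⁻²)^3s
s = 2.29×10⁻²² / (3.53×10⁻²)^3 = 5.21×10⁻¹⁸
s = 5.21×10⁻¹⁸ mol L⁻¹

5.21×10⁻¹⁸ M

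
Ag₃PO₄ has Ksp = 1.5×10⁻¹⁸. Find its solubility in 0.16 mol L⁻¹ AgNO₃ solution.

Ag₃PO₄(s) ⇌ 3 Ag⁺(aq) + PO₄³⁻(aq)
Let s be the solubility of Ag₃PO₄ here. The common ion gives [Ag⁺] ≈ 0.16 mol L⁻¹, and [PO₄³⁻] = s.
Ksp = [Ag⁺]^3[PO₄³⁻] = (0.16)^3s
s = 1.5×10⁻¹⁸ / (0.16)^3 = 3.7×10⁻¹⁶
s = 3.7×10⁻¹⁶ mol L⁻¹

3.7×10⁻¹⁶ M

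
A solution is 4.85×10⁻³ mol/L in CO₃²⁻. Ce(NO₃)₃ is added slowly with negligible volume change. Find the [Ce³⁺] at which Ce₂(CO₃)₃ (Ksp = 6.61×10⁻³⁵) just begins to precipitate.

2.41×10⁻¹⁴ M

Precipitation begins when Q = Ksp.
Ce₂(CO₃)₃(s) ⇌ 2 Ce³⁺(aq) + 3 CO₃²⁻(aq)
Ksp = [Ce³⁺]^2[CO₃²⁻]^3 = [Ce³⁺]^2(4.85×10⁻³)^3
[Ce³⁺]^2 = 6.61×10⁻³⁵ / (4.85×10⁻³)^3 = 5.79×10⁻²⁸
[Ce³⁺] = 2.41×10⁻¹⁴ mol/L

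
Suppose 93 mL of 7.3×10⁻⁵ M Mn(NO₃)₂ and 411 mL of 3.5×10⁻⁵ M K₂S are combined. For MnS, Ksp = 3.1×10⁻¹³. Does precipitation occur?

After mixing, V = 93 mL + 411 mL = 504 mL.
[Mn²⁺] = (7.3×10⁻⁵)(93)/504 = 1.3×10⁻⁵ M
[S²⁻] = (3.5×10⁻⁵)(411)/504 = 2.9×10⁻⁵ M
Q = [Mn²⁺][S²⁻] = 3.8×10⁻¹⁰
Q = 3.8×10⁻¹⁰ > Ksp = 3.1×10⁻¹³, so the solution is supersaturated and MnS precipitates.

Yes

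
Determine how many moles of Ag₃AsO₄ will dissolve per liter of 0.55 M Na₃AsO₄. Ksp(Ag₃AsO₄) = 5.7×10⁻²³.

1.6×10⁻⁸ M

Ag₃AsO₄(s) ⇌ 3 Ag⁺(aq) + AsO₄³⁻(aq)
The solution already contains AsO₄³⁻ at 0.55 M. Let s be the molar solubility of Ag₃AsO₄.
[AsO₄³⁻] ≈ 0.55 M (common ion dominates); [Ag⁺] = 3s.
Ksp = [Ag⁺]^3[AsO₄³⁻] = (3s)^3(0.55)
(3s)^3 = 5.7×10⁻²³ / (0.55) = 1.0×10⁻²²
s = 1.6×10⁻⁸ M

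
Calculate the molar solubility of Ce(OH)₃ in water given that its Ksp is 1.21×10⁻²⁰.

4.60×10⁻⁶ M

Ce(OH)₃(s) ⇌ Ce³⁺(aq) + 3 OH⁻(aq)
With molar solubility s: [Ce³⁺] = s, [OH⁻] = 3s.
Ksp = [Ce³⁺][OH⁻]^3 = s · (3s)^3 = 27s^4
27s^4 = 1.21×10⁻²⁰  ⇒  s^4 = 4.48×10⁻²²
s = (4.48×10⁻²²)^(1/4) = 4.60×10⁻⁶ mol L⁻¹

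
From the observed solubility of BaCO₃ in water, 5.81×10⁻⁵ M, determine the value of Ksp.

BaCO₃(s) ⇌ Ba²⁺(aq) + CO₃²⁻(aq)
For each mole of BaCO₃ that dissolves per liter, [Ba²⁺] = s and [CO₃²⁻] = s; let s denote this solubility.
Ksp = [Ba²⁺][CO₃²⁻] = s · s = s^2
Ksp = (5.81×10⁻⁵)^2 = 3.38×10⁻⁹

Ksp = 3.38×10⁻⁹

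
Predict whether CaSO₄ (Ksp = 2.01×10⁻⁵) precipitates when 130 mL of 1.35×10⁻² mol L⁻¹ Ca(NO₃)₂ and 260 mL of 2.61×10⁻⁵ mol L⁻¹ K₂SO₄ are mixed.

The combined volume is 390 mL.
[Ca²⁺] = (1.35×10⁻²)(130)/390 = 4.50×10⁻³ mol L⁻¹
[SO₄²⁻] = (2.61×10⁻⁵)(260)/390 = 1.74×10⁻⁵ mol L⁻¹
Q = [Ca²⁺][SO₄²⁻] = 7.83×10⁻⁸
Q < Ksp (7.83×10⁻⁸ vs 2.01×10⁻⁵); the solution remains unsaturated and no precipitate forms.

No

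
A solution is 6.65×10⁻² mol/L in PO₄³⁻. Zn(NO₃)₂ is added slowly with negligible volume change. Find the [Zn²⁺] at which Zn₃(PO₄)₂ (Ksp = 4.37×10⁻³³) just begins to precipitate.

A salt starts to precipitate once the ion product Q reaches its Ksp.
Zn₃(PO₄)₂(s) ⇌ 3 Zn²⁺(aq) + 2 PO₄³⁻(aq)
Ksp = [Zn²⁺]^3[PO₄³⁻]^2 = [Zn²⁺]^3(6.65×10⁻²)^2
[Zn²⁺]^3 = 4.37×10⁻³³ / (6.65×10⁻²)^2 = 9.88×10⁻³¹
[Zn²⁺] = 9.96×10⁻¹¹ mol/L

9.96×10⁻¹¹ M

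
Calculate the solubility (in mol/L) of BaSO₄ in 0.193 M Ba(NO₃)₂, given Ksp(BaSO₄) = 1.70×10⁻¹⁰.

8.81×10⁻¹⁰ M

BaSO₄(s) ⇌ Ba²⁺(aq) + SO₄²⁻(aq)
Ba²⁺ is already present at 0.193 M. If s mol/L of BaSO₄ dissolves, [SO₄²⁻] = s while [Ba²⁺] ≈ 0.193 M.
Ksp = [Ba²⁺][SO₄²⁻] = (0.193)s
s = 1.70×10⁻¹⁰ / (0.193) = 8.81×10⁻¹⁰
s = 8.81×10⁻¹⁰ M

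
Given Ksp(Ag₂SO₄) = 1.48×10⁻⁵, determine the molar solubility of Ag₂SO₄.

1.55×10⁻² M

Ag₂SO₄(s) ⇌ 2 Ag⁺(aq) + SO₄²⁻(aq)
With molar solubility s: [Ag⁺] = 2s, [SO₄²⁻] = s.
Ksp = [Ag⁺]^2[SO₄²⁻] = (2s)^2 · s = 4s^3
4s^3 = 1.48×10⁻⁵  ⇒  s^3 = 3.70×10⁻⁶
s = 1.55×10⁻² M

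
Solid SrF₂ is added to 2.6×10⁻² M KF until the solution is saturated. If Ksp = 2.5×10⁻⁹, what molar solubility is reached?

SrF₂(s) ⇌ Sr²⁺(aq) + 2 F⁻(aq)
Let s be the solubility of SrF₂ here. The common ion gives [F⁻] ≈ 2.6×10⁻² M, and [Sr²⁺] = s.
Ksp = [Sr²⁺][F⁻]^2 = s(2.6×10⁻²)^2
s = 2.5×10⁻⁹ / (2.6×10⁻²)^2 = 3.7×10⁻⁶
s = 3.7×10⁻⁶ M

3.7×10⁻⁶ M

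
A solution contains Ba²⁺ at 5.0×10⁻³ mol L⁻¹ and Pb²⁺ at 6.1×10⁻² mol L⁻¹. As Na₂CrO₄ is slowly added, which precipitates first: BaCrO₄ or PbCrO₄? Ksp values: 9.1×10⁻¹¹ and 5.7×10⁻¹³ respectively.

A salt starts to precipitate once the ion product Q reaches its Ksp.
For BaCrO₄: [CrO₄²⁻] = (Ksp/[Ba²⁺]) = 1.8×10⁻⁸ mol L⁻¹
For PbCrO₄: [CrO₄²⁻] = (Ksp/[Pb²⁺]) = 9.3×10⁻¹² mol L⁻¹
Since PbCrO₄ needs less CrO₄²⁻ to reach saturation, it precipitates first.

PbCrO₄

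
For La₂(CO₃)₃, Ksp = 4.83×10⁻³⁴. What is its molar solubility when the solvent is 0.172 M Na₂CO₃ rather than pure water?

1.54×10⁻¹⁶ M

La₂(CO₃)₃(s) ⇌ 2 La³⁺(aq) + 3 CO₃²⁻(aq)
The solution already contains CO₃²⁻ at 0.172 M. Let s be the molar solubility of La₂(CO₃)₃.
[CO₃²⁻] ≈ 0.172 M (common ion dominates); [La³⁺] = 2s.
Ksp = [La³⁺]^2[CO₃²⁻]^3 = (2s)^2(0.172)^3
(2s)^2 = 4.83×10⁻³⁴ / (0.172)^3 = 9.49×10⁻³²
s = 1.54×10⁻¹⁶ M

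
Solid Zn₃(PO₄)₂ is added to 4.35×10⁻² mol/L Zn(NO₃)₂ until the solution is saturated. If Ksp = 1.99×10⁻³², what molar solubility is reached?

Zn₃(PO₄)₂(s) ⇌ 3 Zn²⁺(aq) + 2 PO₄³⁻(aq)
The solution already contains Zn²⁺ at 4.35×10⁻² mol/L. Let s be the molar solubility of Zn₃(PO₄)₂.
[Zn²⁺] ≈ 4.35×10⁻² mol/L (common ion dominates); [PO₄³⁻] = 2s.
Ksp = [Zn²⁺]^3[PO₄³⁻]^2 = (4.35×10⁻²)^3(2s)^2
(2s)^2 = 1.99×10⁻³² / (4.35×10⁻²)^3 = 2.42×10⁻²⁸
s = 7.77×10⁻¹⁵ mol/L

7.77×10⁻¹⁵ M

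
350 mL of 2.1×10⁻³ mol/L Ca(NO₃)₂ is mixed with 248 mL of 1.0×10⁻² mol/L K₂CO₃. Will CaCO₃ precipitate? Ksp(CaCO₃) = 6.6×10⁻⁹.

Yes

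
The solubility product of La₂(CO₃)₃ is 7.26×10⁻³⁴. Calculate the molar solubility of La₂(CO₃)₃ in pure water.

9.24×10⁻⁸ M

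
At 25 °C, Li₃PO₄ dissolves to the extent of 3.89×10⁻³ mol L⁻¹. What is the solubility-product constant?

Ksp = 6.18×10⁻⁹

Li₃PO₄(s) ⇌ 3 Li⁺(aq) + PO₄³⁻(aq)
Let s be the molar solubility. Then [Li⁺] = 3s and [PO₄³⁻] = s.
Ksp = [Li⁺]^3[PO₄³⁻] = (3s)^3 · s = 27s^4
Ksp = 27 × (3.89×10⁻³)^4 = 6.18×10⁻⁹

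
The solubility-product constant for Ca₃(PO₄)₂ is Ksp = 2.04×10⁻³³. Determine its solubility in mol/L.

1.14×10⁻⁷ M

Ca₃(PO₄)₂(s) ⇌ 3 Ca²⁺(aq) + 2 PO₄³⁻(aq)
If s mol/L of Ca₃(PO₄)₂ dissolves, [Ca²⁺] = 3s and [PO₄³⁻] = 2s.
Ksp = [Ca²⁺]^3[PO₄³⁻]^2 = (3s)^3 · (2s)^2 = 108s^5
108s^5 = 2.04×10⁻³³  ⇒  s^5 = 1.89×10⁻³⁵
s = (1.89×10⁻³⁵)^(1/5) = 1.14×10⁻⁷ mol L⁻¹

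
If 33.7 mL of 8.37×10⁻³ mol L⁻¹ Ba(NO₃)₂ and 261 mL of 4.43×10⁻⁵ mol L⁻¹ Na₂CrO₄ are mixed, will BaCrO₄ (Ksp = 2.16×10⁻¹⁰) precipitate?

Yes

The combined volume is 294.7 mL.
[Ba²⁺] = (8.37×10⁻³)(33.7)/294.7 = 9.57×10⁻⁴ mol L⁻¹
[CrO₄²⁻] = (4.43×10⁻⁵)(261)/294.7 = 3.92×10⁻⁵ mol L⁻¹
Q = [Ba²⁺][CrO₄²⁻] = 3.76×10⁻⁸
Because Q > Ksp (3.76×10⁻⁸ vs 2.16×10⁻¹⁰), a precipitate of BaCrO₄ forms.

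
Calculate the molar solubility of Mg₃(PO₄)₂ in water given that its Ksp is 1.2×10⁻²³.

Mg₃(PO₄)₂(s) ⇌ 3 Mg²⁺(aq) + 2 PO₄³⁻(aq)
With molar solubility s: [Mg²⁺] = 3s, [PO₄³⁻] = 2s.
Ksp = [Mg²⁺]^3[PO₄³⁻]^2 = (3s)^3 · (2s)^2 = 108s^5
108s^5 = 1.2×10⁻²³  ⇒  s^5 = 1.1×10⁻²⁵
Taking the 5th root, s = 1.0×10⁻⁵ M.

1.0×10⁻⁵ M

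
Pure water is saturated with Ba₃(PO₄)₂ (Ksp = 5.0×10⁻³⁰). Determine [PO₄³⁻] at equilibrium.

1.1×10⁻⁶ M

Ba₃(PO₄)₂(s) ⇌ 3 Ba²⁺(aq) + 2 PO₄³⁻(aq)
If s mol/L of Ba₃(PO₄)₂ dissolves, [Ba²⁺] = 3s and [PO₄³⁻] = 2s.
Ksp = [Ba²⁺]^3[PO₄³⁻]^2 = (3s)^3 · (2s)^2 = 108s^5 = 5.0×10⁻³⁰
s = 5.4×10⁻⁷ mol/L
[PO₄³⁻] = 2s = 1.1×10⁻⁶ mol/L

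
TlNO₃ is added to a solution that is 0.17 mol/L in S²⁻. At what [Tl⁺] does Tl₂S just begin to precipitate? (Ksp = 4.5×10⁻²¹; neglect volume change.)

Each salt precipitates once Q = Ksp for that salt.
Tl₂S(s) ⇌ 2 Tl⁺(aq) + S²⁻(aq)
Ksp = [Tl⁺]^2[S²⁻] = [Tl⁺]^2(0.17)
[Tl⁺]^2 = 4.5×10⁻²¹ / (0.17) = 2.6×10⁻²⁰
[Tl⁺] = 1.6×10⁻¹⁰ mol/L

1.6×10⁻¹⁰ M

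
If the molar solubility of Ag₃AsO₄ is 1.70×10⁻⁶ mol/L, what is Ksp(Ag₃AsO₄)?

Ksp = 2.26×10⁻²²

Ag₃AsO₄(s) ⇌ 3 Ag⁺(aq) + AsO₄³⁻(aq)
Call the molar solubility s, so that [Ag⁺] = 3s and [AsO₄³⁻] = s.
Ksp = [Ag⁺]^3[AsO₄³⁻] = (3s)^3 · s = 27s^4
Ksp = 27 × (1.70×10⁻⁶)^4 = 2.26×10⁻²²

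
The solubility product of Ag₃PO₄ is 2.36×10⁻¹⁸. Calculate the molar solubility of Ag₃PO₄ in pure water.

1.72×10⁻⁵ M

Ag₃PO₄(s) ⇌ 3 Ag⁺(aq) + PO₄³⁻(aq)
If s mol/L of Ag₃PO₄ dissolves, [Ag⁺] = 3s and [PO₄³⁻] = s.
Ksp = [Ag⁺]^3[PO₄³⁻] = (3s)^3 · s = 27s^4
27s^4 = 2.36×10⁻¹⁸  ⇒  s^4 = 8.74×10⁻²⁰
s = 1.72×10⁻⁵ mol/L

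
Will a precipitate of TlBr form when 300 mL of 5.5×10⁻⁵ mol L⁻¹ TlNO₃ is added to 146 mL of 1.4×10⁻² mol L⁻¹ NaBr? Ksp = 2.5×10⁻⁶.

After mixing, V = 300 mL + 146 mL = 446 mL.
[Tl⁺] = (5.5×10⁻⁵)(300)/446 = 3.7×10⁻⁵ mol L⁻¹
[Br⁻] = (1.4×10⁻²)(146)/446 = 4.6×10⁻³ mol L⁻¹
Q = [Tl⁺][Br⁻] = 1.7×10⁻⁷
Since Q (1.7×10⁻⁷) is less than Ksp (2.5×10⁻⁶), no TlBr precipitates.

No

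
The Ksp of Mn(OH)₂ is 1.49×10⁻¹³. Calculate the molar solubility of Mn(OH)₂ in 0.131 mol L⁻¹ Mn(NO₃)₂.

Mn(OH)₂(s) ⇌ Mn²⁺(aq) + 2 OH⁻(aq)
The solution already contains Mn²⁺ at 0.131 mol L⁻¹. Let s be the molar solubility of Mn(OH)₂.
[Mn²⁺] ≈ 0.131 mol L⁻¹ (common ion dominates); [OH⁻] = 2s.
Ksp = [Mn²⁺][OH⁻]^2 = (0.131)(2s)^2
(2s)^2 = 1.49×10⁻¹³ / (0.131) = 1.14×10⁻¹²
s = 5.33×10⁻⁷ mol L⁻¹

5.33×10⁻⁷ M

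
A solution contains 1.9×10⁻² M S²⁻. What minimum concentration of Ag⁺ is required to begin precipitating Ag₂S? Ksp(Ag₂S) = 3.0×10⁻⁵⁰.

Each salt precipitates once Q = Ksp for that salt.
Ag₂S(s) ⇌ 2 Ag⁺(aq) + S²⁻(aq)
Ksp = [Ag⁺]^2[S²⁻] = [Ag⁺]^2(1.9×10⁻²)
[Ag⁺]^2 = 3.0×10⁻⁵⁰ / (1.9×10⁻²) = 1.6×10⁻⁴⁸
[Ag⁺] = 1.3×10⁻²⁴ M

1.3×10⁻²⁴ M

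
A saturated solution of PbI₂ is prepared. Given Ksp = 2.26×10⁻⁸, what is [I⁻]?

PbI₂(s) ⇌ Pb²⁺(aq) + 2 I⁻(aq)
Let s be the molar solubility. Then [Pb²⁺] = s and [I⁻] = 2s.
Ksp = [Pb²⁺][I⁻]^2 = s · (2s)^2 = 4s^3 = 2.26×10⁻⁸
s = 1.78×10⁻³ mol L⁻¹
[I⁻] = 2s = 3.56×10⁻³ mol L⁻¹

3.56×10⁻³ M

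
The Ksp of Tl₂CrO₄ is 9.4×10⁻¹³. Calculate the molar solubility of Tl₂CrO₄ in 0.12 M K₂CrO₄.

Tl₂CrO₄(s) ⇌ 2 Tl⁺(aq) + CrO₄²⁻(aq)
CrO₄²⁻ is already present at 0.12 M. If s mol/L of Tl₂CrO₄ dissolves, [Tl⁺] = 2s while [CrO₄²⁻] ≈ 0.12 M.
Ksp = [Tl⁺]^2[CrO₄²⁻] = (2s)^2(0.12)
(2s)^2 = 9.4×10⁻¹³ / (0.12) = 7.8×10⁻¹²
s = 1.4×10⁻⁶ M

1.4×10⁻⁶ M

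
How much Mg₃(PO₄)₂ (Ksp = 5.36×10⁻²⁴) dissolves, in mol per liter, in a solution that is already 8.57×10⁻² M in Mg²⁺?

4.61×10⁻¹¹ M

Mg₃(PO₄)₂(s) ⇌ 3 Mg²⁺(aq) + 2 PO₄³⁻(aq)
The solution already contains Mg²⁺ at 8.57×10⁻² M. Let s be the molar solubility of Mg₃(PO₄)₂.
[Mg²⁺] ≈ 8.57×10⁻² M (common ion dominates); [PO₄³⁻] = 2s.
Ksp = [Mg²⁺]^3[PO₄³⁻]^2 = (8.57×10⁻²)^3(2s)^2
(2s)^2 = 5.36×10⁻²⁴ / (8.57×10⁻²)^3 = 8.52×10⁻²¹
s = 4.61×10⁻¹¹ M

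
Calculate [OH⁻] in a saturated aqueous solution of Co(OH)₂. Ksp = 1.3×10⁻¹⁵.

1.4×10⁻⁵ M

Co(OH)₂(s) ⇌ Co²⁺(aq) + 2 OH⁻(aq)
Let s be the molar solubility. Then [Co²⁺] = s and [OH⁻] = 2s.
Ksp = [Co²⁺][OH⁻]^2 = s · (2s)^2 = 4s^3 = 1.3×10⁻¹⁵
s = 6.9×10⁻⁶ mol/L
[OH⁻] = 2s = 1.4×10⁻⁵ mol/L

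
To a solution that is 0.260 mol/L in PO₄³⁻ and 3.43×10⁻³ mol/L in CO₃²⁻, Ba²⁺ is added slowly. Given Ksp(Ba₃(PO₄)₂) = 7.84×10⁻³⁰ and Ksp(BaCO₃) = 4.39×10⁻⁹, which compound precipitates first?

Each salt precipitates once Q = Ksp for that salt.
For Ba₃(PO₄)₂: [Ba²⁺] = (Ksp/[PO₄³⁻]^2)^(1/3) = 4.88×10⁻¹⁰ mol/L
For BaCO₃: [Ba²⁺] = (Ksp/[CO₃²⁻]) = 1.28×10⁻⁶ mol/L
Ba₃(PO₄)₂ requires the lower [Ba²⁺], so it precipitates first.

Ba₃(PO₄)₂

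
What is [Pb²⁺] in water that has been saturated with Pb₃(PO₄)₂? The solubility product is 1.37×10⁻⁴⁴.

1.99×10⁻⁹ M

Pb₃(PO₄)₂(s) ⇌ 3 Pb²⁺(aq) + 2 PO₄³⁻(aq)
With molar solubility s: [Pb²⁺] = 3s, [PO₄³⁻] = 2s.
Ksp = [Pb²⁺]^3[PO₄³⁻]^2 = (3s)^3 · (2s)^2 = 108s^5 = 1.37×10⁻⁴⁴
s = 6.62×10⁻¹⁰ M
[Pb²⁺] = 3s = 1.99×10⁻⁹ M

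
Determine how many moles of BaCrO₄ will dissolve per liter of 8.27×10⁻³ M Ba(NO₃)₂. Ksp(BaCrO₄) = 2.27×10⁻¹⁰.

BaCrO₄(s) ⇌ Ba²⁺(aq) + CrO₄²⁻(aq)
With Ba²⁺ already at 8.27×10⁻³ M and s small, take [Ba²⁺] ≈ 8.27×10⁻³ M and [CrO₄²⁻] = s.
Ksp = [Ba²⁺][CrO₄²⁻] = (8.27×10⁻³)s
s = 2.27×10⁻¹⁰ / (8.27×10⁻³) = 2.74×10⁻⁸
s = 2.74×10⁻⁸ M

2.74×10⁻⁸ M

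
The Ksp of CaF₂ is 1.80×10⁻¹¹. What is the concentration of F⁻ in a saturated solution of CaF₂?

CaF₂(s) ⇌ Ca²⁺(aq) + 2 F⁻(aq)
For each mole of CaF₂ that dissolves per liter, [Ca²⁺] = s and [F⁻] = 2s; let s denote this solubility.
Ksp = [Ca²⁺][F⁻]^2 = s · (2s)^2 = 4s^3 = 1.80×10⁻¹¹
s = 1.65×10⁻⁴ mol/L
[F⁻] = 2s = 3.30×10⁻⁴ mol/L

3.30×10⁻⁴ M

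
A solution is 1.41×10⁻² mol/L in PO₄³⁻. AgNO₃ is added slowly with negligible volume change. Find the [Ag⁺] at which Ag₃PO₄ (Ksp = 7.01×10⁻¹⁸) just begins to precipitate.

Precipitation of each salt begins when its ion product equals Ksp.
Ag₃PO₄(s) ⇌ 3 Ag⁺(aq) + PO₄³⁻(aq)
Ksp = [Ag⁺]^3[PO₄³⁻] = [Ag⁺]^3(1.41×10⁻²)
[Ag⁺]^3 = 7.01×10⁻¹⁸ / (1.41×10⁻²) = 4.97×10⁻¹⁶
[Ag⁺] = 7.92×10⁻⁶ mol/L

7.92×10⁻⁶ M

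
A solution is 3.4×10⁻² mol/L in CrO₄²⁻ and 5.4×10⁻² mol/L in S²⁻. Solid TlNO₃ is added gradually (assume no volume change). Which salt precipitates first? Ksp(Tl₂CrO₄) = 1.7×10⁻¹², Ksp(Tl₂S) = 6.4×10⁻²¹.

Tl₂S

A salt starts to precipitate once the ion product Q reaches its Ksp.
For Tl₂CrO₄: [Tl⁺] = (Ksp/[CrO₄²⁻])^(1/2) = 7.1×10⁻⁶ mol/L
For Tl₂S: [Tl⁺] = (Ksp/[S²⁻])^(1/2) = 3.4×10⁻¹⁰ mol/L
Tl₂S requires the lower [Tl⁺], so it precipitates first.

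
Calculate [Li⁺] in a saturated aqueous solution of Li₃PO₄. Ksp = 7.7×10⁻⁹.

1.2×10⁻² M

Li₃PO₄(s) ⇌ 3 Li⁺(aq) + PO₄³⁻(aq)
Let s be the molar solubility. Then [Li⁺] = 3s and [PO₄³⁻] = s.
Ksp = [Li⁺]^3[PO₄³⁻] = (3s)^3 · s = 27s^4 = 7.7×10⁻⁹
s = 4.1×10⁻³ mol/L
[Li⁺] = 3s = 1.2×10⁻² mol/L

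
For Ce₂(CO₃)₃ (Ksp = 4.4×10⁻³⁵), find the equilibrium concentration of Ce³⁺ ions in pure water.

1.1×10⁻⁷ M

Ce₂(CO₃)₃(s) ⇌ 2 Ce³⁺(aq) + 3 CO₃²⁻(aq)
Let s be the molar solubility. Then [Ce³⁺] = 2s and [CO₃²⁻] = 3s.
Ksp = [Ce³⁺]^2[CO₃²⁻]^3 = (2s)^2 · (3s)^3 = 108s^5 = 4.4×10⁻³⁵
s = 5.3×10⁻⁸ mol L⁻¹
[Ce³⁺] = 2s = 1.1×10⁻⁷ mol L⁻¹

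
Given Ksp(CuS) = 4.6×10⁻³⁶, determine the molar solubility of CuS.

CuS(s) ⇌ Cu²⁺(aq) + S²⁻(aq)
Call the molar solubility s, so that [Cu²⁺] = s and [S²⁻] = s.
Ksp = [Cu²⁺][S²⁻] = s · s = s^2
s^2 = 4.6×10⁻³⁶
s = 2.1×10⁻¹⁸ mol L⁻¹

2.1×10⁻¹⁸ M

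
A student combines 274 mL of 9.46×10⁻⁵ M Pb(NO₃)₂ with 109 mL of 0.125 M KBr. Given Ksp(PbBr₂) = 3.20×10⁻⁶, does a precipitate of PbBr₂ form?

No

The combined volume is 383 mL.
[Pb²⁺] = (9.46×10⁻⁵)(274)/383 = 6.77×10⁻⁵ M
[Br⁻] = (0.125)(109)/383 = 3.56×10⁻² M
Q = [Pb²⁺][Br⁻]^2 = 8.56×10⁻⁸
Q = 8.56×10⁻⁸ < Ksp = 3.20×10⁻⁶, so the solution is unsaturated and no precipitate forms.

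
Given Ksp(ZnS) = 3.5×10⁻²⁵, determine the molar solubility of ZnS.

5.9×10⁻¹³ M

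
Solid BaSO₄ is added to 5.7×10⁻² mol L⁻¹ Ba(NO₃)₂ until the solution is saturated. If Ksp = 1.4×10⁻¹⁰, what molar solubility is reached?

BaSO₄(s) ⇌ Ba²⁺(aq) + SO₄²⁻(aq)
Let s be the solubility of BaSO₄ here. The common ion gives [Ba²⁺] ≈ 5.7×10⁻² mol L⁻¹, and [SO₄²⁻] = s.
Ksp = [Ba²⁺][SO₄²⁻] = (5.7×10⁻²)s
s = 1.4×10⁻¹⁰ / (5.7×10⁻²) = 2.5×10⁻⁹
s = 2.5×10⁻⁹ mol L⁻¹

2.5×10⁻⁹ M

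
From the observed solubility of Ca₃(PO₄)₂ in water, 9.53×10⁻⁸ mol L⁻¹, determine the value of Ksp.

Ksp = 8.49×10⁻³⁴

Ca₃(PO₄)₂(s) ⇌ 3 Ca²⁺(aq) + 2 PO₄³⁻(aq)
Let s be the molar solubility. Then [Ca²⁺] = 3s and [PO₄³⁻] = 2s.
Ksp = [Ca²⁺]^3[PO₄³⁻]^2 = (3s)^3 · (2s)^2 = 108s^5
Ksp = 108 × (9.53×10⁻⁸)^5 = 8.49×10⁻³⁴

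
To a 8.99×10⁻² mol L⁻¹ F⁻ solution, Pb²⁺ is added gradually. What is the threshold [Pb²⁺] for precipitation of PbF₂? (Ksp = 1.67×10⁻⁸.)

A salt starts to precipitate once the ion product Q reaches its Ksp.
PbF₂(s) ⇌ Pb²⁺(aq) + 2 F⁻(aq)
Ksp = [Pb²⁺][F⁻]^2 = [Pb²⁺](8.99×10⁻²)^2
[Pb²⁺] = 1.67×10⁻⁸ / (8.99×10⁻²)^2 = 2.07×10⁻⁶
[Pb²⁺] = 2.07×10⁻⁶ mol L⁻¹

2.07×10⁻⁶ M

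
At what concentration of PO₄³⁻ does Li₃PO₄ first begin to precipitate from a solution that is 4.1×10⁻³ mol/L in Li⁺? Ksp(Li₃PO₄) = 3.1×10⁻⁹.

4.5×10⁻² M

Precipitation of each salt begins when its ion product equals Ksp.
Li₃PO₄(s) ⇌ 3 Li⁺(aq) + PO₄³⁻(aq)
Ksp = [Li⁺]^3[PO₄³⁻] = [PO₄³⁻](4.1×10⁻³)^3
[PO₄³⁻] = 3.1×10⁻⁹ / (4.1×10⁻³)^3 = 4.5×10⁻²
[PO₄³⁻] = 4.5×10⁻² mol/L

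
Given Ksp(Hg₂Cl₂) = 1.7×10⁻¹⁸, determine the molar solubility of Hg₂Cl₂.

Hg₂Cl₂(s) ⇌ Hg₂²⁺(aq) + 2 Cl⁻(aq)
Let s be the molar solubility. Then [Hg₂²⁺] = s and [Cl⁻] = 2s.
Ksp = [Hg₂²⁺][Cl⁻]^2 = s · (2s)^2 = 4s^3
4s^3 = 1.7×10⁻¹⁸  ⇒  s^3 = 4.3×10⁻¹⁹
s = (4.3×10⁻¹⁹)^(1/3) = 7.5×10⁻⁷ M

7.5×10⁻⁷ M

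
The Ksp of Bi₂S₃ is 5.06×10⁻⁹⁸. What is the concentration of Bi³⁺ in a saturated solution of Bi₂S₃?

2.72×10⁻²⁰ M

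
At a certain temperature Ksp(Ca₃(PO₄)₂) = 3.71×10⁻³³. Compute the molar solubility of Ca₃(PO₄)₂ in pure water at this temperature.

1.28×10⁻⁷ M

Ca₃(PO₄)₂(s) ⇌ 3 Ca²⁺(aq) + 2 PO₄³⁻(aq)
Call the molar solubility s, so that [Ca²⁺] = 3s and [PO₄³⁻] = 2s.
Ksp = [Ca²⁺]^3[PO₄³⁻]^2 = (3s)^3 · (2s)^2 = 108s^5
108s^5 = 3.71×10⁻³³  ⇒  s^5 = 3.44×10⁻³⁵
s = 1.28×10⁻⁷ mol L⁻¹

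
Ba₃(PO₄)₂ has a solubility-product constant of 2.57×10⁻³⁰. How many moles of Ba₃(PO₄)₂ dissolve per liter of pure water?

4.73×10⁻⁷ M

Ba₃(PO₄)₂(s) ⇌ 3 Ba²⁺(aq) + 2 PO₄³⁻(aq)
If s mol/L of Ba₃(PO₄)₂ dissolves, [Ba²⁺] = 3s and [PO₄³⁻] = 2s.
Ksp = [Ba²⁺]^3[PO₄³⁻]^2 = (3s)^3 · (2s)^2 = 108s^5
108s^5 = 2.57×10⁻³⁰  ⇒  s^5 = 2.38×10⁻³²
s = (2.38×10⁻³²)^(1/5) = 4.73×10⁻⁷ mol/L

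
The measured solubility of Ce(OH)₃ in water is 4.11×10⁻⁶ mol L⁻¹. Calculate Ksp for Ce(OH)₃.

Ce(OH)₃(s) ⇌ Ce³⁺(aq) + 3 OH⁻(aq)
Call the molar solubility s, so that [Ce³⁺] = s and [OH⁻] = 3s.
Ksp = [Ce³⁺][OH⁻]^3 = s · (3s)^3 = 27s^4
Ksp = 27 × (4.11×10⁻⁶)^4 = 7.70×10⁻²¹

Ksp = 7.70×10⁻²¹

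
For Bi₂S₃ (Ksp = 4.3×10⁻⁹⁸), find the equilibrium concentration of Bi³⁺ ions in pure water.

2.6×10⁻²⁰ M

Bi₂S₃(s) ⇌ 2 Bi³⁺(aq) + 3 S²⁻(aq)
For each mole of Bi₂S₃ that dissolves per liter, [Bi³⁺] = 2s and [S²⁻] = 3s; let s denote this solubility.
Ksp = [Bi³⁺]^2[S²⁻]^3 = (2s)^2 · (3s)^3 = 108s^5 = 4.3×10⁻⁹⁸
s = 1.3×10⁻²⁰ mol/L
[Bi³⁺] = 2s = 2.6×10⁻²⁰ mol/L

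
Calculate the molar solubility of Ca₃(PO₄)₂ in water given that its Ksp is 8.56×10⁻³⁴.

Ca₃(PO₄)₂(s) ⇌ 3 Ca²⁺(aq) + 2 PO₄³⁻(aq)
Call the molar solubility s, so that [Ca²⁺] = 3s and [PO₄³⁻] = 2s.
Ksp = [Ca²⁺]^3[PO₄³⁻]^2 = (3s)^3 · (2s)^2 = 108s^5
108s^5 = 8.56×10⁻³⁴  ⇒  s^5 = 7.93×10⁻³⁶
s = (7.93×10⁻³⁶)^(1/5) = 9.55×10⁻⁸ mol L⁻¹

9.55×10⁻⁸ M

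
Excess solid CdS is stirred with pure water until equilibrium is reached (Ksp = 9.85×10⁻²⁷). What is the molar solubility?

CdS(s) ⇌ Cd²⁺(aq) + S²⁻(aq)
If s mol/L of CdS dissolves, [Cd²⁺] = s and [S²⁻] = s.
Ksp = [Cd²⁺][S²⁻] = s · s = s^2
s^2 = 9.85×10⁻²⁷
s = 9.92×10⁻¹⁴ mol/L

9.92×10⁻¹⁴ M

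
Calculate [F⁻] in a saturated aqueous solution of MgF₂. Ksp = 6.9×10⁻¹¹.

MgF₂(s) ⇌ Mg²⁺(aq) + 2 F⁻(aq)
For each mole of MgF₂ that dissolves per liter, [Mg²⁺] = s and [F⁻] = 2s; let s denote this solubility.
Ksp = [Mg²⁺][F⁻]^2 = s · (2s)^2 = 4s^3 = 6.9×10⁻¹¹
s = 2.6×10⁻⁴ M
[F⁻] = 2s = 5.2×10⁻⁴ M

5.2×10⁻⁴ M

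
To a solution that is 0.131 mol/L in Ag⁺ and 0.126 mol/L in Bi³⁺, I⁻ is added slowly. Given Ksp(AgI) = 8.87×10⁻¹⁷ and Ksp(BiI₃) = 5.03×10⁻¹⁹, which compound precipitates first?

Each salt precipitates once Q = Ksp for that salt.
For AgI: [I⁻] = (Ksp/[Ag⁺]) = 6.77×10⁻¹⁶ mol/L
For BiI₃: [I⁻] = (Ksp/[Bi³⁺])^(1/3) = 1.59×10⁻⁶ mol/L
The smaller threshold [I⁻] is reached first, so AgI precipitates first.

AgI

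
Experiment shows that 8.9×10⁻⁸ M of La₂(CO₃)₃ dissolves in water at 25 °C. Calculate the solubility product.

Ksp = 6.0×10⁻³⁴

La₂(CO₃)₃(s) ⇌ 2 La³⁺(aq) + 3 CO₃²⁻(aq)
Let s be the molar solubility. Then [La³⁺] = 2s and [CO₃²⁻] = 3s.
Ksp = [La³⁺]^2[CO₃²⁻]^3 = (2s)^2 · (3s)^3 = 108s^5
Ksp = 108 × (8.9×10⁻⁸)^5 = 6.0×10⁻³⁴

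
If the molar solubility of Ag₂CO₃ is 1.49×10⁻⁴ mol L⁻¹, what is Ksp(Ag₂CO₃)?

Ksp = 1.32×10⁻¹¹

Ag₂CO₃(s) ⇌ 2 Ag⁺(aq) + CO₃²⁻(aq)
With molar solubility s: [Ag⁺] = 2s, [CO₃²⁻] = s.
Ksp = [Ag⁺]^2[CO₃²⁻] = (2s)^2 · s = 4s^3
Ksp = 4 × (1.49×10⁻⁴)^3 = 1.32×10⁻¹¹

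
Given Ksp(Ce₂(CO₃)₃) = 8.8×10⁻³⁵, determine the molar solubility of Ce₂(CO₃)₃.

6.1×10⁻⁸ M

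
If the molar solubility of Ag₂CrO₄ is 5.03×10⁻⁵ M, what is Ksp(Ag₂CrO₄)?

Ag₂CrO₄(s) ⇌ 2 Ag⁺(aq) + CrO₄²⁻(aq)
With molar solubility s: [Ag⁺] = 2s, [CrO₄²⁻] = s.
Ksp = [Ag⁺]^2[CrO₄²⁻] = (2s)^2 · s = 4s^3
Ksp = 4 × (5.03×10⁻⁵)^3 = 5.09×10⁻¹³

Ksp = 5.09×10⁻¹³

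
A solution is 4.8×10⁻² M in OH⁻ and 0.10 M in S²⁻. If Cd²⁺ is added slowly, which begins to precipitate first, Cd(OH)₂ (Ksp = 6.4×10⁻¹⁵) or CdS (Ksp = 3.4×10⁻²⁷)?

CdS

Each salt precipitates once Q = Ksp for that salt.
For Cd(OH)₂: [Cd²⁺] = (Ksp/[OH⁻]^2) = 2.8×10⁻¹² M
For CdS: [Cd²⁺] = (Ksp/[S²⁻]) = 3.4×10⁻²⁶ M
Since CdS needs less Cd²⁺ to reach saturation, it precipitates first.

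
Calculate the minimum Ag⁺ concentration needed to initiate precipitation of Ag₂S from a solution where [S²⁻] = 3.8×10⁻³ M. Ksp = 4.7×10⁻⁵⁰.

3.5×10⁻²⁴ M

Precipitation of each salt begins when its ion product equals Ksp.
Ag₂S(s) ⇌ 2 Ag⁺(aq) + S²⁻(aq)
Ksp = [Ag⁺]^2[S²⁻] = [Ag⁺]^2(3.8×10⁻³)
[Ag⁺]^2 = 4.7×10⁻⁵⁰ / (3.8×10⁻³) = 1.2×10⁻⁴⁷
[Ag⁺] = 3.5×10⁻²⁴ M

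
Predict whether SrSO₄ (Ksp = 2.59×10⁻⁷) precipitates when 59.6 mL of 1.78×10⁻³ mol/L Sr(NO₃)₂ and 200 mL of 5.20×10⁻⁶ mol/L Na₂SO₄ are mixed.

No

The combined volume is 259.6 mL.
[Sr²⁺] = (1.78×10⁻³)(59.6)/259.6 = 4.09×10⁻⁴ mol/L
[SO₄²⁻] = (5.20×10⁻⁶)(200)/259.6 = 4.01×10⁻⁶ mol/L
Q = [Sr²⁺][SO₄²⁻] = 1.64×10⁻⁹
Q = 1.64×10⁻⁹ < Ksp = 2.59×10⁻⁷, so the solution is unsaturated and no precipitate forms.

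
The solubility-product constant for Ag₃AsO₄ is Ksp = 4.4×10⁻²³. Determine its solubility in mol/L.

1.1×10⁻⁶ M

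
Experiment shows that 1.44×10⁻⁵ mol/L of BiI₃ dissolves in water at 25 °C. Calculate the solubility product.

Ksp = 1.16×10⁻¹⁸

BiI₃(s) ⇌ Bi³⁺(aq) + 3 I⁻(aq)
Let s be the molar solubility. Then [Bi³⁺] = s and [I⁻] = 3s.
Ksp = [Bi³⁺][I⁻]^3 = s · (3s)^3 = 27s^4
Ksp = 27 × (1.44×10⁻⁵)^4 = 1.16×10⁻¹⁸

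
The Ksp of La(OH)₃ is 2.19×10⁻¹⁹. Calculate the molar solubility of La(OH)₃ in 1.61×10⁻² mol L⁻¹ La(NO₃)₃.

7.96×10⁻⁷ M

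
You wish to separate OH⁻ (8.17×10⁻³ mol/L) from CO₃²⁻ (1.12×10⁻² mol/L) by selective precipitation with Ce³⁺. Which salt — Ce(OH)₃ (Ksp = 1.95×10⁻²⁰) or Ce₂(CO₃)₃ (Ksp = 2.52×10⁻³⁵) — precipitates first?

Ce₂(CO₃)₃

The threshold for precipitation is Q = Ksp.
For Ce(OH)₃: [Ce³⁺] = (Ksp/[OH⁻]^3) = 3.58×10⁻¹⁴ mol/L
For Ce₂(CO₃)₃: [Ce³⁺] = (Ksp/[CO₃²⁻]^3)^(1/2) = 4.24×10⁻¹⁵ mol/L
Ce₂(CO₃)₃ requires the lower [Ce³⁺], so it precipitates first.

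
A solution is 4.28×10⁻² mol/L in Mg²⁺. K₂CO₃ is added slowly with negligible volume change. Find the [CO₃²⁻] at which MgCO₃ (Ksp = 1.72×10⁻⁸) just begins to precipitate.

Precipitation begins when Q = Ksp.
MgCO₃(s) ⇌ Mg²⁺(aq) + CO₃²⁻(aq)
Ksp = [Mg²⁺][CO₃²⁻] = [CO₃²⁻](4.28×10⁻²)
[CO₃²⁻] = 1.72×10⁻⁸ / (4.28×10⁻²) = 4.02×10⁻⁷
[CO₃²⁻] = 4.02×10⁻⁷ mol/L

4.02×10⁻⁷ M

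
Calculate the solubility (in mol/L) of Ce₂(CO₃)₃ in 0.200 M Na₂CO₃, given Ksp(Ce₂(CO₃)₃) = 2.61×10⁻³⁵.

2.86×10⁻¹⁷ M

Ce₂(CO₃)₃(s) ⇌ 2 Ce³⁺(aq) + 3 CO₃²⁻(aq)
With CO₃²⁻ already at 0.200 M and s small, take [CO₃²⁻] ≈ 0.200 M and [Ce³⁺] = 2s.
Ksp = [Ce³⁺]^2[CO₃²⁻]^3 = (2s)^2(0.200)^3
(2s)^2 = 2.61×10⁻³⁵ / (0.200)^3 = 3.26×10⁻³³
s = 2.86×10⁻¹⁷ M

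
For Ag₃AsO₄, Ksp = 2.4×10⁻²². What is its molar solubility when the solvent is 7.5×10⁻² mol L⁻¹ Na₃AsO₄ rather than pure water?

4.9×10⁻⁸ M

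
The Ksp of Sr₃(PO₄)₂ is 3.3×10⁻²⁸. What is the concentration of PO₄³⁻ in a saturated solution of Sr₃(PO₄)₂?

Sr₃(PO₄)₂(s) ⇌ 3 Sr²⁺(aq) + 2 PO₄³⁻(aq)
Call the molar solubility s, so that [Sr²⁺] = 3s and [PO₄³⁻] = 2s.
Ksp = [Sr²⁺]^3[PO₄³⁻]^2 = (3s)^3 · (2s)^2 = 108s^5 = 3.3×10⁻²⁸
s = 1.3×10⁻⁶ mol/L
[PO₄³⁻] = 2s = 2.5×10⁻⁶ mol/L

2.5×10⁻⁶ M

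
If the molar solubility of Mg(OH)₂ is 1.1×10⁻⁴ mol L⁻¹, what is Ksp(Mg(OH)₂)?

Ksp = 5.3×10⁻¹²

Mg(OH)₂(s) ⇌ Mg²⁺(aq) + 2 OH⁻(aq)
Call the molar solubility s, so that [Mg²⁺] = s and [OH⁻] = 2s.
Ksp = [Mg²⁺][OH⁻]^2 = s · (2s)^2 = 4s^3
Ksp = 4 × (1.1×10⁻⁴)^3 = 5.3×10⁻¹²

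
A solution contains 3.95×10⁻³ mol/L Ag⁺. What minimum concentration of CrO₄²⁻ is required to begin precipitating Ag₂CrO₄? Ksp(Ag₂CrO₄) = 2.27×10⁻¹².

1.45×10⁻⁷ M

Precipitation of each salt begins when its ion product equals Ksp.
Ag₂CrO₄(s) ⇌ 2 Ag⁺(aq) + CrO₄²⁻(aq)
Ksp = [Ag⁺]^2[CrO₄²⁻] = [CrO₄²⁻](3.95×10⁻³)^2
[CrO₄²⁻] = 2.27×10⁻¹² / (3.95×10⁻³)^2 = 1.45×10⁻⁷
[CrO₄²⁻] = 1.45×10⁻⁷ mol/L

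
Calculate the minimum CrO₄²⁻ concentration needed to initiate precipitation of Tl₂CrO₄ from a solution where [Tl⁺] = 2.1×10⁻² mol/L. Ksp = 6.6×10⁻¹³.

1.5×10⁻⁹ M

Precipitation begins when Q = Ksp.
Tl₂CrO₄(s) ⇌ 2 Tl⁺(aq) + CrO₄²⁻(aq)
Ksp = [Tl⁺]^2[CrO₄²⁻] = [CrO₄²⁻](2.1×10⁻²)^2
[CrO₄²⁻] = 6.6×10⁻¹³ / (2.1×10⁻²)^2 = 1.5×10⁻⁹
[CrO₄²⁻] = 1.5×10⁻⁹ mol/L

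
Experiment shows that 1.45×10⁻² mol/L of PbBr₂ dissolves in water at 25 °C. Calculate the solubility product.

Ksp = 1.22×10⁻⁵

PbBr₂(s) ⇌ Pb²⁺(aq) + 2 Br⁻(aq)
If s mol/L of PbBr₂ dissolves, [Pb²⁺] = s and [Br⁻] = 2s.
Ksp = [Pb²⁺][Br⁻]^2 = s · (2s)^2 = 4s^3
Ksp = 4 × (1.45×10⁻²)^3 = 1.22×10⁻⁵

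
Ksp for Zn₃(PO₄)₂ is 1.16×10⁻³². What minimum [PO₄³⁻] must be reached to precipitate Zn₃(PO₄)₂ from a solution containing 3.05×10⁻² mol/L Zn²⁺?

A salt starts to precipitate once the ion product Q reaches its Ksp.
Zn₃(PO₄)₂(s) ⇌ 3 Zn²⁺(aq) + 2 PO₄³⁻(aq)
Ksp = [Zn²⁺]^3[PO₄³⁻]^2 = [PO₄³⁻]^2(3.05×10⁻²)^3
[PO₄³⁻]^2 = 1.16×10⁻³² / (3.05×10⁻²)^3 = 4.09×10⁻²⁸
[PO₄³⁻] = 2.02×10⁻¹⁴ mol/L

2.02×10⁻¹⁴ M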